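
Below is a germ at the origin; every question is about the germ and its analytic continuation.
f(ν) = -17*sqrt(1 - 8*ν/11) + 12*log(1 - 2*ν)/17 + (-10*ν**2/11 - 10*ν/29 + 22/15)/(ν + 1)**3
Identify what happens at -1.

The denominator factor ν + 1 vanishes at -1 and appears to the power 3; the numerator there equals 4318/4785, nonzero, and no other factor vanishes.
The branch terms are analytic at this point.
Hence a pole whose order is the multiplicity, 3.

The point is a pole of order 3.


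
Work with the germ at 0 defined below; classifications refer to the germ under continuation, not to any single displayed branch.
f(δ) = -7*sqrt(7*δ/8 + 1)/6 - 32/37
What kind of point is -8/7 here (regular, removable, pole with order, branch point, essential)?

The term (-7/6)*sqrt(1 - δ/(-8/7)) has argument 1 - -8/7/(-8/7) = 0 at -8/7: a square-root (algebraic, two-sheeted) branch point; the remaining terms are analytic or single-valued there.

The point is an algebraic (square-root) branch point.


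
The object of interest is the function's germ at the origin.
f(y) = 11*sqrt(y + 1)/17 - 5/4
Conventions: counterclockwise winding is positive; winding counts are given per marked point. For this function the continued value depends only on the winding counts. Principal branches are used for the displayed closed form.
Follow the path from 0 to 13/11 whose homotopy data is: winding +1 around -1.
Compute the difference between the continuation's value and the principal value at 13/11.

Continued minus principal equals -(4/17)*sqrt(66).

The rational part is single-valued and drops out of the difference; each branch term changes only by its own monodromy.
(11/17)*sqrt(1 - y/(-1)): winding +1 is odd, the square root flips sign, contributing -2*(11/17)*sqrt(1 - (13/11)/(-1)) = -2*(11/17)*sqrt(24/11) = -(4/17)*sqrt(66).
Summing the contributions at y = 13/11 gives -(4/17)*sqrt(66).


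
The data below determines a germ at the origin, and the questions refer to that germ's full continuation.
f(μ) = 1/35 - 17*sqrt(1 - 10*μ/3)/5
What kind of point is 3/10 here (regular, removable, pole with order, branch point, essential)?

The point is an algebraic (square-root) branch point.

The term (-17/5)*sqrt(1 - μ/(3/10)) has argument 1 - 3/10/(3/10) = 0 at 3/10: a square-root (algebraic, two-sheeted) branch point; the remaining terms are analytic or single-valued there.


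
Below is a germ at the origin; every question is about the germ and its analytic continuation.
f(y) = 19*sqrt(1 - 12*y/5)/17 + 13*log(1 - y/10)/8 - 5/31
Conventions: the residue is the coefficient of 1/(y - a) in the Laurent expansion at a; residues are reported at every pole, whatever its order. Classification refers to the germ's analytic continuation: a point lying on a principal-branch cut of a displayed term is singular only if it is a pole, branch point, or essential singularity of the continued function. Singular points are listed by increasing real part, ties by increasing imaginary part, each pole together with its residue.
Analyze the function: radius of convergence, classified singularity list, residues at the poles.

Radius of convergence at 0: 5/12.
At 5/12: an algebraic (square-root) branch point.
At 10: a logarithmic branch point.

Branch term (19/17)*sqrt(1 - y/(5/12)): its argument vanishes at y = 5/12, a square-root branch point, modulus 5/12.
Branch term (13/8)*log(1 - y/(10)): its argument vanishes at y = 10, a logarithmic branch point, modulus 10.
The radius of convergence is the smallest modulus among the singular points: 5/12.
List the singular points by increasing real part (a conjugate pair: the negative imaginary part first).


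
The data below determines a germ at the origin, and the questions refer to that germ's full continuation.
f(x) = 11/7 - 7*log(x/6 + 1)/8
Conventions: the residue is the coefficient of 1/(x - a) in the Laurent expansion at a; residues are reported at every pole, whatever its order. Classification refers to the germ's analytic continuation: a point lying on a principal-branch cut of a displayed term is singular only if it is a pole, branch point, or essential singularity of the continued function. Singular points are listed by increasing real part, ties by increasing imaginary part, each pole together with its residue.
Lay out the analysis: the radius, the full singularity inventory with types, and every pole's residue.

Branch term (-7/8)*log(1 - x/(-6)): its argument vanishes at x = -6, a logarithmic branch point, modulus 6.
The radius of convergence is the smallest modulus among the singular points: 6.

Radius of convergence at 0: 6.
At -6: a logarithmic branch point.


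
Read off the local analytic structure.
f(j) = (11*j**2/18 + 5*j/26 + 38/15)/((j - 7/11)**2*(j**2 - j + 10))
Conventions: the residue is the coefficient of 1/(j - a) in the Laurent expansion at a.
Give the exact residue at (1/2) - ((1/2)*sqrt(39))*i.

The residue is (-24794473/544878360) + ((32856703/4250051208)*sqrt(39))*i.

The factor j**2 - j + 10 splits as (j - a)(j - a') with a = (1/2) - ((1/2)*sqrt(39))*i, a' = (1/2) + ((1/2)*sqrt(39))*i. At the order-1 pole a set g(j) = (j - a)*f(j) = [(11*j**2/18 + 5*j/26 + 38/15)/(j - 7/11)**2] / (j - a').
Simple pole: residue = g(a) at a = (1/2) - ((1/2)*sqrt(39))*i, which is (-24794473/544878360) + ((32856703/4250051208)*sqrt(39))*i.


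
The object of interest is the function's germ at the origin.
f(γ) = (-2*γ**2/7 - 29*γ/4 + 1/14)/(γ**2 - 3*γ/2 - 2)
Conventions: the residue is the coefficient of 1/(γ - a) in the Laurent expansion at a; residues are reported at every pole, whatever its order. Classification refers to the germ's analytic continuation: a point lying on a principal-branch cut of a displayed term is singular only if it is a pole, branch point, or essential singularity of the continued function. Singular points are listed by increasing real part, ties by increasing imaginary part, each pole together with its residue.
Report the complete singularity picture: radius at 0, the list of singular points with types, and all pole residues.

Radius of convergence at 0: -3/4 + (1/4)*sqrt(41).
At 3/4 - (1/4)*sqrt(41): a pole of order 1; residue -215/56 + (701/2296)*sqrt(41).
At 3/4 + (1/4)*sqrt(41): a pole of order 1; residue -215/56 - (701/2296)*sqrt(41).

Denominator factor (γ**2 - 3*γ/2 - 2): discriminant 41/4, real irrational roots 3/4 + (1/4)*sqrt(41) and 3/4 - (1/4)*sqrt(41); poles of order 1, moduli 3/4 + (1/4)*sqrt(41) and -3/4 + (1/4)*sqrt(41).
The radius of convergence is the smallest modulus among the singular points: -3/4 + (1/4)*sqrt(41).
The factor γ**2 - 3*γ/2 - 2 splits as (γ - a)(γ - a') with a = 3/4 - (1/4)*sqrt(41), a' = 3/4 + (1/4)*sqrt(41). At the order-1 pole a set g(γ) = (γ - a)*f(γ) = [-2*γ**2/7 - 29*γ/4 + 1/14] / (γ - a').
Simple pole: residue = g(a) at a = 3/4 - (1/4)*sqrt(41), which is -215/56 + (701/2296)*sqrt(41).
The factor γ**2 - 3*γ/2 - 2 splits as (γ - a)(γ - a') with a = 3/4 + (1/4)*sqrt(41), a' = 3/4 - (1/4)*sqrt(41). At the order-1 pole a set g(γ) = (γ - a)*f(γ) = [-2*γ**2/7 - 29*γ/4 + 1/14] / (γ - a').
Simple pole: residue = g(a) at a = 3/4 + (1/4)*sqrt(41), which is -215/56 - (701/2296)*sqrt(41).
List the singular points by increasing real part (a conjugate pair: the negative imaginary part first).


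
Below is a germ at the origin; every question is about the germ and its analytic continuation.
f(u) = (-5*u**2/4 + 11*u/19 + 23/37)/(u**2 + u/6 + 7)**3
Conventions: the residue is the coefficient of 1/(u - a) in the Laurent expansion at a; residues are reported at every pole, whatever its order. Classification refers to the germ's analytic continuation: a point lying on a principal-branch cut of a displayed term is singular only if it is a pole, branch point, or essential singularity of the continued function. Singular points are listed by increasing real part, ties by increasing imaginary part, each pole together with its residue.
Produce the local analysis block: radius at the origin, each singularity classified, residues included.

Denominator factor (u**2 + u/6 + 7)^3: discriminant -1007/36, complex-conjugate roots (-1/12) + ((1/12)*sqrt(1007))*i and (-1/12) - ((1/12)*sqrt(1007))*i; poles of order 3, moduli sqrt(7) and sqrt(7).
The radius of convergence is the smallest modulus among the singular points: sqrt(7).
The factor u**2 + u/6 + 7 splits as (u - a)(u - a') with a = (-1/12) - ((1/12)*sqrt(1007))*i, a' = (-1/12) + ((1/12)*sqrt(1007))*i. At the order-3 pole a set g(u) = (u - a)^3*f(u) = [-5*u**2/4 + 11*u/19 + 23/37] / (u - a')^3.
Order-3 pole: residue = g''(a)/2; g''((-1/12) - ((1/12)*sqrt(1007))*i) = -((154095588/717866582129)*sqrt(1007))*i, so the residue is -((77047794/717866582129)*sqrt(1007))*i.
The factor u**2 + u/6 + 7 splits as (u - a)(u - a') with a = (-1/12) + ((1/12)*sqrt(1007))*i, a' = (-1/12) - ((1/12)*sqrt(1007))*i. At the order-3 pole a set g(u) = (u - a)^3*f(u) = [-5*u**2/4 + 11*u/19 + 23/37] / (u - a')^3.
Order-3 pole: residue = g''(a)/2; g''((-1/12) + ((1/12)*sqrt(1007))*i) = ((154095588/717866582129)*sqrt(1007))*i, so the residue is ((77047794/717866582129)*sqrt(1007))*i.
List the singular points by increasing real part (a conjugate pair: the negative imaginary part first).

Radius of convergence at 0: sqrt(7).
At (-1/12) - ((1/12)*sqrt(1007))*i: a pole of order 3; residue -((77047794/717866582129)*sqrt(1007))*i.
At (-1/12) + ((1/12)*sqrt(1007))*i: a pole of order 3; residue ((77047794/717866582129)*sqrt(1007))*i.


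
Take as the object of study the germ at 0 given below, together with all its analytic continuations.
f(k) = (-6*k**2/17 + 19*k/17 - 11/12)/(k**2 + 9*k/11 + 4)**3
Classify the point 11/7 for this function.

The point is a regular point.

Denominator factors: k**2 + 9*k/11 + 4 = 380/49 at k = 11/7 — none vanishes.
So the germ continues analytically to 11/7.


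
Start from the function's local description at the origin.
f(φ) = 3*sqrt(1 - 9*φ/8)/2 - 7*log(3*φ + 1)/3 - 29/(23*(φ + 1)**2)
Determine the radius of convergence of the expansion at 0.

Denominator factor (φ + 1)^2: pole of order 2 at -1, modulus 1.
Branch term (-7/3)*log(1 - φ/(-1/3)): its argument vanishes at φ = -1/3, a logarithmic branch point, modulus 1/3.
Branch term (3/2)*sqrt(1 - φ/(8/9)): its argument vanishes at φ = 8/9, a square-root branch point, modulus 8/9.
The radius of convergence is the smallest modulus among the singular points: 1/3.

The radius of convergence is 1/3.


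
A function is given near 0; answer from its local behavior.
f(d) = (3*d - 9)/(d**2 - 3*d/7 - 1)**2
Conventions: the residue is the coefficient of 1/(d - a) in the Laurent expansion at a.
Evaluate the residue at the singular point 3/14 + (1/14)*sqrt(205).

The residue is (5733/42025)*sqrt(205).

The factor d**2 - 3*d/7 - 1 splits as (d - a)(d - a') with a = 3/14 + (1/14)*sqrt(205), a' = 3/14 - (1/14)*sqrt(205). At the order-2 pole a set g(d) = (d - a)^2*f(d) = [3*d - 9] / (d - a')^2.
Order-2 pole: residue = g'(a); g'(3/14 + (1/14)*sqrt(205)) = (5733/42025)*sqrt(205), so the residue is (5733/42025)*sqrt(205).


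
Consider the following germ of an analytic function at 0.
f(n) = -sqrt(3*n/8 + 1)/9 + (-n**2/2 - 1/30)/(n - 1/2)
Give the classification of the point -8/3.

The term (-1/9)*sqrt(1 - n/(-8/3)) has argument 1 - -8/3/(-8/3) = 0 at -8/3: a square-root (algebraic, two-sheeted) branch point; the remaining terms are analytic or single-valued there.

The point is an algebraic (square-root) branch point.


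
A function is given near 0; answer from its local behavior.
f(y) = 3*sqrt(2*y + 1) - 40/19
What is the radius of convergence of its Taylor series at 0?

The radius of convergence is 1/2.

Branch term (3)*sqrt(1 - y/(-1/2)): its argument vanishes at y = -1/2, a square-root branch point, modulus 1/2.
The radius of convergence is the smallest modulus among the singular points: 1/2.


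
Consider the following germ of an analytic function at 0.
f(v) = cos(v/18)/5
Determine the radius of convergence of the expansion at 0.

The factor cos(v/18) is entire and contributes no finite singular point.
The polynomial part has no poles.
No finite singular points: the Taylor series at 0 converges everywhere.

The radius of convergence is infinite.


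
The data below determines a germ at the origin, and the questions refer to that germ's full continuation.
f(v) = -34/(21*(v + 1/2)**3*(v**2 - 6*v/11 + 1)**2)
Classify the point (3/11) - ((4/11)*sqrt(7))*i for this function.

The point is a pole of order 2.

The denominator factor v**2 - 6*v/11 + 1 vanishes at (3/11) - ((4/11)*sqrt(7))*i and appears to the power 2; the numerator there equals -34/21, nonzero, and no other factor vanishes.
Hence a pole whose order is the multiplicity, 2.


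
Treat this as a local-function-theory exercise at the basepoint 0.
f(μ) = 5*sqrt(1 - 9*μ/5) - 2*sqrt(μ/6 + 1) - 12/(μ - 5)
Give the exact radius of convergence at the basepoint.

The radius of convergence is 5/9.

Denominator factor (μ - 5): pole of order 1 at 5, modulus 5.
Branch term (-2)*sqrt(1 - μ/(-6)): its argument vanishes at μ = -6, a square-root branch point, modulus 6.
Branch term (5)*sqrt(1 - μ/(5/9)): its argument vanishes at μ = 5/9, a square-root branch point, modulus 5/9.
The radius of convergence is the smallest modulus among the singular points: 5/9.


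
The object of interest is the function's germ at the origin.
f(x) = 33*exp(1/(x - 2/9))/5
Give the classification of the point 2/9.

The point is an essential singularity.

The exponent 1/(x - (2/9)) has a pole at 2/9, so exp(1/(x - (2/9))) takes every nonzero value near it: an essential singularity (not a pole of any order).


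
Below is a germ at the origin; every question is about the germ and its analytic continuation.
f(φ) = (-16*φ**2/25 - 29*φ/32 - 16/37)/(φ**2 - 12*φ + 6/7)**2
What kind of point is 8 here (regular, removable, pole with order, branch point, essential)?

Denominator factors: φ**2 - 12*φ + 6/7 = -218/7 at φ = 8 — none vanishes.
So the germ continues analytically to 8.

The point is a regular point.


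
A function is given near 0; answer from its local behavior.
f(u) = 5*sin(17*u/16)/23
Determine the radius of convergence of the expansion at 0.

The radius of convergence is infinite.

The factor sin(17*u/16) is entire and contributes no finite singular point.
The polynomial part has no poles.
No finite singular points: the Taylor series at 0 converges everywhere.


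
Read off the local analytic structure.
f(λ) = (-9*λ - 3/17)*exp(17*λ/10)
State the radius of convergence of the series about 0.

The factor exp(17*λ/10) is entire and contributes no finite singular point.
The polynomial part has no poles.
No finite singular points: the Taylor series at 0 converges everywhere.

The radius of convergence is infinite.


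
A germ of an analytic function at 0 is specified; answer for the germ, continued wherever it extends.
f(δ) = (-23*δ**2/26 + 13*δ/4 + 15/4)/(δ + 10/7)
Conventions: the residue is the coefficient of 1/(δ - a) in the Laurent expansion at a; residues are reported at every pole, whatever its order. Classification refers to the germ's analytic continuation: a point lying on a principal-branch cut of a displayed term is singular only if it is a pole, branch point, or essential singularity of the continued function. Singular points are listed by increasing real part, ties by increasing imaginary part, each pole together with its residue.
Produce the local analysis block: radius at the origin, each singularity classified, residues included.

Denominator factor (δ + 10/7): pole of order 1 at -10/7, modulus 10/7.
The radius of convergence is the smallest modulus among the singular points: 10/7.
At the order-1 pole -10/7 set g(δ) = (δ - (-10/7))*f(δ) = -23*δ**2/26 + 13*δ/4 + 15/4.
Simple pole: residue = g(a) at a = -10/7, which is -6875/2548.

Radius of convergence at 0: 10/7.
At -10/7: a pole of order 1; residue -6875/2548.


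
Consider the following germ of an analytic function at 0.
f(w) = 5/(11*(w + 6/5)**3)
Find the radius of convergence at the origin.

Denominator factor (w + 6/5)^3: pole of order 3 at -6/5, modulus 6/5.
The radius of convergence is the smallest modulus among the singular points: 6/5.

The radius of convergence is 6/5.


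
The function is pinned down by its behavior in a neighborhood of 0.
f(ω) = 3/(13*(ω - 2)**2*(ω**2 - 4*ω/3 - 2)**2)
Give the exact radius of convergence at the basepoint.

Denominator factor (ω - 2)^2: pole of order 2 at 2, modulus 2.
Denominator factor (ω**2 - 4*ω/3 - 2)^2: discriminant 88/9, real irrational roots 2/3 + (1/3)*sqrt(22) and 2/3 - (1/3)*sqrt(22); poles of order 2, moduli 2/3 + (1/3)*sqrt(22) and -2/3 + (1/3)*sqrt(22).
The radius of convergence is the smallest modulus among the singular points: -2/3 + (1/3)*sqrt(22).

The radius of convergence is -2/3 + (1/3)*sqrt(22).


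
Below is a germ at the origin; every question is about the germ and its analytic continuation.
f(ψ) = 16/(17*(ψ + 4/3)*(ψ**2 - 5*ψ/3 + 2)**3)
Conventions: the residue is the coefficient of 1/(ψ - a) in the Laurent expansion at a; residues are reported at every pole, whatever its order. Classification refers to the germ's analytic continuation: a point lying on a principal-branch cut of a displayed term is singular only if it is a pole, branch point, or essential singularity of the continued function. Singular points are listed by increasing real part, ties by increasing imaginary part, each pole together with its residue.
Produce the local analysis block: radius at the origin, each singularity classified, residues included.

Radius of convergence at 0: 4/3.
At -4/3: a pole of order 1; residue 2/459.
At (5/6) - ((1/6)*sqrt(47))*i: a pole of order 3; residue (-1/459) + ((322153/47654757)*sqrt(47))*i.
At (5/6) + ((1/6)*sqrt(47))*i: a pole of order 3; residue (-1/459) - ((322153/47654757)*sqrt(47))*i.


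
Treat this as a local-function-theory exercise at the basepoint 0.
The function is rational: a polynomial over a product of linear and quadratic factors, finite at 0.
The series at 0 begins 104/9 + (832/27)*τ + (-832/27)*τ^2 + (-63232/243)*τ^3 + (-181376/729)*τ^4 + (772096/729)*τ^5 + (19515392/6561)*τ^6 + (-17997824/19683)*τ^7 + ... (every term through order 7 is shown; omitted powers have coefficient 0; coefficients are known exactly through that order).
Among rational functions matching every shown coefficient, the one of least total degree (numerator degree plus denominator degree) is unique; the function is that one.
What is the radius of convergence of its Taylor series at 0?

The radius of convergence is 1/2.

No rational of total degree below 4 reproduces all 8 coefficients; solving the [0/4] Pade equations on them gives f(τ) = 13/(18*(τ**2 - τ/3 + 1/4)**2), whose expansion matches every shown term.
Denominator factor (τ**2 - τ/3 + 1/4)^2: discriminant -8/9, complex-conjugate roots (1/6) + ((1/3)*sqrt(2))*i and (1/6) - ((1/3)*sqrt(2))*i; poles of order 2, moduli 1/2 and 1/2.
The radius of convergence is the smallest modulus among the singular points: 1/2.


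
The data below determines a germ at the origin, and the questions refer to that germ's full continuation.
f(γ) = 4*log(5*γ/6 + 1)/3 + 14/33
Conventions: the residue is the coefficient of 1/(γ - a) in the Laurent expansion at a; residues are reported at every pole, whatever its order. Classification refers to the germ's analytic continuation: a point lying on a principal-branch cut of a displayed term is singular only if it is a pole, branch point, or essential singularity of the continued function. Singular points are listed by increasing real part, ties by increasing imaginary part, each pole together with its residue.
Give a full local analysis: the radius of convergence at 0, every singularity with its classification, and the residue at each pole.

Radius of convergence at 0: 6/5.
At -6/5: a logarithmic branch point.

Branch term (4/3)*log(1 - γ/(-6/5)): its argument vanishes at γ = -6/5, a logarithmic branch point, modulus 6/5.
The radius of convergence is the smallest modulus among the singular points: 6/5.


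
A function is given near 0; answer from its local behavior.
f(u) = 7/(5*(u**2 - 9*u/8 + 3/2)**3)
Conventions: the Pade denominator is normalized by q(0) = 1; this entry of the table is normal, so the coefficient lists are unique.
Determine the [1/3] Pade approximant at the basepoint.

The Pade approximant has numerator coefficients [56/135, 26432/88695]; denominator coefficients [1, -4025/2628, 2419/1168, -32491/42048].

Taylor coefficients needed (expand at 0): a_0 = 56/135, a_1 = 14/15, a_2 = 77/135, a_3 = -133/180, a_4 = -20629/12960.
Write the denominator as Q(u) = 1 + q1*u + q2*u^2 + q3*u^3. Requiring Q*f - P = O(u^5) with deg P <= 1 kills the coefficients of u^2..u^4 in Q*f:
  u^2: a_2 + q1*a_1 + q2*a_0 = 0, i.e. 77/135 + (14/15)*q1 + (56/135)*q2 = 0.
  u^3: a_3 + q1*a_2 + q2*a_1 + q3*a_0 = 0, i.e. -133/180 + (77/135)*q1 + (14/15)*q2 + (56/135)*q3 = 0.
  u^4: a_4 + q1*a_3 + q2*a_2 + q3*a_1 = 0, i.e. -20629/12960 + (-133/180)*q1 + (77/135)*q2 + (14/15)*q3 = 0.
Solving this linear system: q1 = -4025/2628, q2 = 2419/1168, q3 = -32491/42048.
The numerator is Q*f truncated at degree 1: P0 = a_0 = 56/135; P1 = a_1 + q1*a_0 = 26432/88695.


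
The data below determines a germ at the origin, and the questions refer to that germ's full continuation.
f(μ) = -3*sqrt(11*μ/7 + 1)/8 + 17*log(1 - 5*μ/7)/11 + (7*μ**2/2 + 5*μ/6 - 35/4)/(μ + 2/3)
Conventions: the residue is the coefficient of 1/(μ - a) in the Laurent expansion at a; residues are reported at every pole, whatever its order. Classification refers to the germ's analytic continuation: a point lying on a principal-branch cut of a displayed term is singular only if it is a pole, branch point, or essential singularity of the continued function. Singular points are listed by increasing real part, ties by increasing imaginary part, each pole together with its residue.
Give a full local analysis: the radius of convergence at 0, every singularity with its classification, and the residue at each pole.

Radius of convergence at 0: 7/11.
At -2/3: a pole of order 1; residue -31/4.
At -7/11: an algebraic (square-root) branch point.
At 7/5: a logarithmic branch point.

Denominator factor (μ + 2/3): pole of order 1 at -2/3, modulus 2/3.
Branch term (17/11)*log(1 - μ/(7/5)): its argument vanishes at μ = 7/5, a logarithmic branch point, modulus 7/5.
Branch term (-3/8)*sqrt(1 - μ/(-7/11)): its argument vanishes at μ = -7/11, a square-root branch point, modulus 7/11.
The radius of convergence is the smallest modulus among the singular points: 7/11.
The branch terms are analytic at -2/3 and contribute nothing to the residue; only the rational part matters.
At the order-1 pole -2/3 set g(μ) = (μ - (-2/3))*(rational part) = 7*μ**2/2 + 5*μ/6 - 35/4.
Simple pole: residue = g(a) at a = -2/3, which is -31/4.
List the singular points by increasing real part (a conjugate pair: the negative imaginary part first).


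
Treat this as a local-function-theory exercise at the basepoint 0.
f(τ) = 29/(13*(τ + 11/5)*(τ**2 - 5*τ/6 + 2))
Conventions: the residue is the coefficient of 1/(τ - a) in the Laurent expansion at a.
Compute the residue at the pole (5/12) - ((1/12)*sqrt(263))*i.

The residue is (-2175/16913) + ((68295/4448119)*sqrt(263))*i.

The factor τ**2 - 5*τ/6 + 2 splits as (τ - a)(τ - a') with a = (5/12) - ((1/12)*sqrt(263))*i, a' = (5/12) + ((1/12)*sqrt(263))*i. At the order-1 pole a set g(τ) = (τ - a)*f(τ) = [29/(13*(τ + 11/5))] / (τ - a').
Simple pole: residue = g(a) at a = (5/12) - ((1/12)*sqrt(263))*i, which is (-2175/16913) + ((68295/4448119)*sqrt(263))*i.


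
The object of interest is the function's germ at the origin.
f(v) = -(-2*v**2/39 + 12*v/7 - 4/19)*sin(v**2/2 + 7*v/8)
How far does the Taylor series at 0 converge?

The factor -sin(v**2/2 + 7*v/8) is entire and contributes no finite singular point.
The polynomial part has no poles.
No finite singular points: the Taylor series at 0 converges everywhere.

The radius of convergence is infinite.


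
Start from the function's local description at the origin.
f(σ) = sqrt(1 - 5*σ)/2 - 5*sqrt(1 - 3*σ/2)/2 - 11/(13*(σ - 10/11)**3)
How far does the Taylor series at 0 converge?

Denominator factor (σ - 10/11)^3: pole of order 3 at 10/11, modulus 10/11.
Branch term (-5/2)*sqrt(1 - σ/(2/3)): its argument vanishes at σ = 2/3, a square-root branch point, modulus 2/3.
Branch term (1/2)*sqrt(1 - σ/(1/5)): its argument vanishes at σ = 1/5, a square-root branch point, modulus 1/5.
The radius of convergence is the smallest modulus among the singular points: 1/5.

The radius of convergence is 1/5.


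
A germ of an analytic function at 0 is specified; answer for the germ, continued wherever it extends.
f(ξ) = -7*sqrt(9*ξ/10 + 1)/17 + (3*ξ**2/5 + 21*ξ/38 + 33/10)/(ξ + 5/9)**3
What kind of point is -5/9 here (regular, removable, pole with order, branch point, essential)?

The point is a pole of order 3.

The denominator factor ξ + 5/9 vanishes at -5/9 and appears to the power 3; the numerator there equals 8152/2565, nonzero, and no other factor vanishes.
The branch terms are analytic at this point.
Hence a pole whose order is the multiplicity, 3.


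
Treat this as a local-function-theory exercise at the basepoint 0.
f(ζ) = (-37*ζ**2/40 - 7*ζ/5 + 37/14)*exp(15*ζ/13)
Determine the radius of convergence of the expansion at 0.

The radius of convergence is infinite.

The factor exp(15*ζ/13) is entire and contributes no finite singular point.
The polynomial part has no poles.
No finite singular points: the Taylor series at 0 converges everywhere.


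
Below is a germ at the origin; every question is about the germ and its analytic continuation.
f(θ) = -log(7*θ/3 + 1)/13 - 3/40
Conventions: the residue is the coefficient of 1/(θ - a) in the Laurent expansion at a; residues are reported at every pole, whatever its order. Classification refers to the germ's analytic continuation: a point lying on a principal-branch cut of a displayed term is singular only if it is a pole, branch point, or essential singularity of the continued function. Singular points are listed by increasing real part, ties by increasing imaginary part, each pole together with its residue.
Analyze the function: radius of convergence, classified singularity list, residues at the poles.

Branch term (-1/13)*log(1 - θ/(-3/7)): its argument vanishes at θ = -3/7, a logarithmic branch point, modulus 3/7.
The radius of convergence is the smallest modulus among the singular points: 3/7.

Radius of convergence at 0: 3/7.
At -3/7: a logarithmic branch point.


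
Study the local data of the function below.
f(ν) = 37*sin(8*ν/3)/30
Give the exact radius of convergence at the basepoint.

The factor -sin(8*ν/3) is entire and contributes no finite singular point.
The polynomial part has no poles.
No finite singular points: the Taylor series at 0 converges everywhere.

The radius of convergence is infinite.


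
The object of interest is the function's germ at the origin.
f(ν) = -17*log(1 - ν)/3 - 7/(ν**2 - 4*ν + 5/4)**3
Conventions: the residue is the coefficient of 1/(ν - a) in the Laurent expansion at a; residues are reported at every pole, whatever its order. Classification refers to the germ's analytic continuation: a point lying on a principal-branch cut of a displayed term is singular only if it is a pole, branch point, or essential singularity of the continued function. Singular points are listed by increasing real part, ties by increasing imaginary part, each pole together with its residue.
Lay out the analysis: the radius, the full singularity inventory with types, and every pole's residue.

Denominator factor (ν**2 - 4*ν + 5/4)^3: discriminant 11, real irrational roots 2 + (1/2)*sqrt(11) and 2 - (1/2)*sqrt(11); poles of order 3, moduli 2 + (1/2)*sqrt(11) and 2 - (1/2)*sqrt(11).
Branch term (-17/3)*log(1 - ν/(1)): its argument vanishes at ν = 1, a logarithmic branch point, modulus 1.
The radius of convergence is the smallest modulus among the singular points: 2 - (1/2)*sqrt(11).
The branch term is analytic at 2 - (1/2)*sqrt(11) and contributes nothing to the residue; only the rational part matters.
The factor ν**2 - 4*ν + 5/4 splits as (ν - a)(ν - a') with a = 2 - (1/2)*sqrt(11), a' = 2 + (1/2)*sqrt(11). At the order-3 pole a set g(ν) = (ν - a)^3*(rational part) = [-7] / (ν - a')^3.
Order-3 pole: residue = g''(a)/2; g''(2 - (1/2)*sqrt(11)) = (84/1331)*sqrt(11), so the residue is (42/1331)*sqrt(11).
The branch term is analytic at 2 + (1/2)*sqrt(11) and contributes nothing to the residue; only the rational part matters.
The factor ν**2 - 4*ν + 5/4 splits as (ν - a)(ν - a') with a = 2 + (1/2)*sqrt(11), a' = 2 - (1/2)*sqrt(11). At the order-3 pole a set g(ν) = (ν - a)^3*(rational part) = [-7] / (ν - a')^3.
Order-3 pole: residue = g''(a)/2; g''(2 + (1/2)*sqrt(11)) = -(84/1331)*sqrt(11), so the residue is -(42/1331)*sqrt(11).
List the singular points by increasing real part (a conjugate pair: the negative imaginary part first).

Radius of convergence at 0: 2 - (1/2)*sqrt(11).
At 2 - (1/2)*sqrt(11): a pole of order 3; residue (42/1331)*sqrt(11).
At 1: a logarithmic branch point.
At 2 + (1/2)*sqrt(11): a pole of order 3; residue -(42/1331)*sqrt(11).


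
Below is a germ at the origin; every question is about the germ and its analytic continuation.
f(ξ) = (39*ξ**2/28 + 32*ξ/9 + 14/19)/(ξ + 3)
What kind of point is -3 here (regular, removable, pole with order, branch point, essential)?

The denominator factor ξ + 3 vanishes at -3 and appears to the power 1; the numerator there equals 4159/1596, nonzero, and no other factor vanishes.
Hence a pole whose order is the multiplicity, 1.

The point is a pole of order 1.


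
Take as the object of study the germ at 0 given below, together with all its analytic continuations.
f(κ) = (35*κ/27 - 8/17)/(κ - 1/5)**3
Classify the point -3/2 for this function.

The point is a regular point.

Denominator factors: κ - 1/5 = -17/10 at κ = -3/2 — none vanishes.
So the germ continues analytically to -3/2.


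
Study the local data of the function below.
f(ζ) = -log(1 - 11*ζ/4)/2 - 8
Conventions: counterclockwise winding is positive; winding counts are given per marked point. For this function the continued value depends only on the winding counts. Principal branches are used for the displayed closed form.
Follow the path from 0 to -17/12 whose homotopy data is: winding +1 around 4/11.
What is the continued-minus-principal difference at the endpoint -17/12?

The rational part is single-valued and drops out of the difference; each branch term changes only by its own monodromy.
(-1/2)*log(1 - ζ/(4/11)): each positive loop around 4/11 adds 2*pi*i to the log, so winding +1 contributes (-1/2)*(1)*2*pi*i = -pi*i.
Summing the contributions at ζ = -17/12 gives -pi*i.

Continued minus principal equals -pi*i.


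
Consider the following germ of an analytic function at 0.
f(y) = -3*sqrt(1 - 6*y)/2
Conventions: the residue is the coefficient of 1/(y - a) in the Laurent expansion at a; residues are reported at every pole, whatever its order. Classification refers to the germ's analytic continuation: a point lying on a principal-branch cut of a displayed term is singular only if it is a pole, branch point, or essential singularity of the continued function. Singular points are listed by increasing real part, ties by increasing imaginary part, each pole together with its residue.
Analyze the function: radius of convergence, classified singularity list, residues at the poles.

Radius of convergence at 0: 1/6.
At 1/6: an algebraic (square-root) branch point.

Branch term (-3/2)*sqrt(1 - y/(1/6)): its argument vanishes at y = 1/6, a square-root branch point, modulus 1/6.
The radius of convergence is the smallest modulus among the singular points: 1/6.


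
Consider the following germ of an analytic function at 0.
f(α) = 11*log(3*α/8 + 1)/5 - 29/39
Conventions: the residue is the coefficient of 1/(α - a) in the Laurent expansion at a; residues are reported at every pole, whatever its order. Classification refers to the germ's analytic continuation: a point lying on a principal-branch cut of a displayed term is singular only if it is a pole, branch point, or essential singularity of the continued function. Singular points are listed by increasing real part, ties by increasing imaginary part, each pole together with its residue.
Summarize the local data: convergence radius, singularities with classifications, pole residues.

Branch term (11/5)*log(1 - α/(-8/3)): its argument vanishes at α = -8/3, a logarithmic branch point, modulus 8/3.
The radius of convergence is the smallest modulus among the singular points: 8/3.

Radius of convergence at 0: 8/3.
At -8/3: a logarithmic branch point.


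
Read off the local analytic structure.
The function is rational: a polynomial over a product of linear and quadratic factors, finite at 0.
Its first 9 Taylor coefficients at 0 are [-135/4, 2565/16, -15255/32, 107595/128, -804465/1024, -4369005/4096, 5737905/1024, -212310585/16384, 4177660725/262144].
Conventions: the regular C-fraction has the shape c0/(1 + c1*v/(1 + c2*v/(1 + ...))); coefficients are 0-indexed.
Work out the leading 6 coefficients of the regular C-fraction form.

Taylor coefficients (read off): a_0 = -135/4, a_1 = 2565/16, a_2 = -15255/32, a_3 = 107595/128, a_4 = -804465/1024, a_5 = -4369005/4096.
c0 = a_0 = -135/4. Peel one level at a time: if S = 1 + c*v/S' with S'(0) = 1, then c is the v-coefficient of S and S' = c*v/(S - 1).
S_1 = c0/f = 1 + (19/4)*v + (135/16)*v^2 + ...; c1 = 19/4.
S_2 = c1*v/(S_1 - 1) = 1 + (-135/76)*v + (10395/2888)*v^2 + ...; c2 = -135/76.
S_3 = c2*v/(S_2 - 1) = 1 + (77/38)*v + (329/80)*v^2 + ...; c3 = 77/38.
S_4 = c3*v/(S_3 - 1) = 1 + (-893/440)*v + (-128421/193600)*v^2 + ...; c4 = -893/440.
S_5 = c4*v/(S_4 - 1) = 1 + (-6759/20680)*v + ...; c5 = -6759/20680.

The regular C-fraction coefficients are [-135/4, 19/4, -135/76, 77/38, -893/440, -6759/20680].


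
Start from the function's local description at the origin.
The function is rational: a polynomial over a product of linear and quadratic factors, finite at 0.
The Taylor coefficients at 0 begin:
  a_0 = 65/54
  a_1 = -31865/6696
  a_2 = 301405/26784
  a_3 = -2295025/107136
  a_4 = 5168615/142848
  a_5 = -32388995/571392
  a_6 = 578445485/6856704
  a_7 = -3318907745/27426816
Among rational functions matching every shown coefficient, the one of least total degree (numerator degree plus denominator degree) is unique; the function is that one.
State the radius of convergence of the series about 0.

No rational of total degree below 4 reproduces all 8 coefficients; solving the [1/3] Pade equations on them gives f(ω) = (26/27 - 21*ω/31)/((ω + 4/5)*(ω + 1)**2), whose expansion matches every shown term.
Denominator factor (ω + 1)^2: pole of order 2 at -1, modulus 1.
Denominator factor (ω + 4/5): pole of order 1 at -4/5, modulus 4/5.
The radius of convergence is the smallest modulus among the singular points: 4/5.

The radius of convergence is 4/5.


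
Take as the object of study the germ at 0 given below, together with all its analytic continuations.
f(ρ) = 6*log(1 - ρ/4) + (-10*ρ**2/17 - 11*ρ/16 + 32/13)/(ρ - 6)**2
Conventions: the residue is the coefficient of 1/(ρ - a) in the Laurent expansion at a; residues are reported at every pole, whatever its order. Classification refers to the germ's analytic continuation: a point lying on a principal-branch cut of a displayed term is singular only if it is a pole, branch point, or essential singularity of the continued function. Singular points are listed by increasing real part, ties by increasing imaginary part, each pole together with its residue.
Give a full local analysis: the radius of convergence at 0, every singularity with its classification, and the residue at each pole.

Denominator factor (ρ - 6)^2: pole of order 2 at 6, modulus 6.
Branch term (6)*log(1 - ρ/(4)): its argument vanishes at ρ = 4, a logarithmic branch point, modulus 4.
The radius of convergence is the smallest modulus among the singular points: 4.
The branch term is analytic at 6 and contributes nothing to the residue; only the rational part matters.
At the order-2 pole 6 set g(ρ) = (ρ - (6))^2*(rational part) = -10*ρ**2/17 - 11*ρ/16 + 32/13.
Order-2 pole: residue = g'(a); g'(6) = -2107/272, so the residue is -2107/272.
List the singular points by increasing real part (a conjugate pair: the negative imaginary part first).

Radius of convergence at 0: 4.
At 4: a logarithmic branch point.
At 6: a pole of order 2; residue -2107/272.


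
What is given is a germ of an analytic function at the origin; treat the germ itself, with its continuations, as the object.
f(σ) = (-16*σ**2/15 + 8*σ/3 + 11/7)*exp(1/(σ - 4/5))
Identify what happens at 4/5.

The point is an essential singularity.

The exponent 1/(σ - (4/5)) has a pole at 4/5, so exp(1/(σ - (4/5))) takes every nonzero value near it: an essential singularity (not a pole of any order).


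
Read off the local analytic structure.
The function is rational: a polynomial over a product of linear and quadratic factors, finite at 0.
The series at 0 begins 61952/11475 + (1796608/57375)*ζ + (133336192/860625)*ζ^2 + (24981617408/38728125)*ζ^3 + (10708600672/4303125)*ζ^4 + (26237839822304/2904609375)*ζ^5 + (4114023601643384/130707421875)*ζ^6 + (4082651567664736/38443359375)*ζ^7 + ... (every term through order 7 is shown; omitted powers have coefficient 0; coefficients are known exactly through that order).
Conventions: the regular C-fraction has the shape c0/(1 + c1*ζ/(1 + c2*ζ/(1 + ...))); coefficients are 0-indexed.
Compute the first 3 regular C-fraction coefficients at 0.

Taylor coefficients (read off): a_0 = 61952/11475, a_1 = 1796608/57375, a_2 = 133336192/860625.
c0 = a_0 = 61952/11475. Peel one level at a time: if S = 1 + c*ζ/S' with S'(0) = 1, then c is the ζ-coefficient of S and S' = c*ζ/(S - 1).
S_1 = c0/f = 1 + (-29/5)*ζ + (1483/300)*ζ^2 + ...; c1 = -29/5.
S_2 = c1*ζ/(S_1 - 1) = 1 + (1483/1740)*ζ + ...; c2 = 1483/1740.

The regular C-fraction coefficients are [61952/11475, -29/5, 1483/1740].


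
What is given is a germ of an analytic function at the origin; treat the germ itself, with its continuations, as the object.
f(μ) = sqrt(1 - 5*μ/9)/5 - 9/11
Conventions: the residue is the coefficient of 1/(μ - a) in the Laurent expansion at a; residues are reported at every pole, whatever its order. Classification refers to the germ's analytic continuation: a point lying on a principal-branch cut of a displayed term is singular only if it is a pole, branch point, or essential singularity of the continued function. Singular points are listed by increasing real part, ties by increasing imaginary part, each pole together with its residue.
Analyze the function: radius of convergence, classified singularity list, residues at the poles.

Branch term (1/5)*sqrt(1 - μ/(9/5)): its argument vanishes at μ = 9/5, a square-root branch point, modulus 9/5.
The radius of convergence is the smallest modulus among the singular points: 9/5.

Radius of convergence at 0: 9/5.
At 9/5: an algebraic (square-root) branch point.


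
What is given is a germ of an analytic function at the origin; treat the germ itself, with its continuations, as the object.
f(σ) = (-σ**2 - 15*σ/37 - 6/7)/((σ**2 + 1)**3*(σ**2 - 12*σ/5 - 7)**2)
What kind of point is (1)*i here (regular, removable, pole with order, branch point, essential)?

The denominator factor σ**2 + 1 vanishes at (1)*i and appears to the power 3; the numerator there equals (1/7) - (15/37)*i, nonzero, and no other factor vanishes.
Hence a pole whose order is the multiplicity, 3.

The point is a pole of order 3.


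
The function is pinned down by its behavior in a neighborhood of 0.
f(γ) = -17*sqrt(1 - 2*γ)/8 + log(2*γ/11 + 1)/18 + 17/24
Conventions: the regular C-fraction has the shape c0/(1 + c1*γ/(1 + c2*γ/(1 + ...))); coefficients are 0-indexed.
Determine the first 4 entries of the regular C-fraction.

Taylor coefficients (expand at 0): a_0 = -17/12, a_1 = 1691/792, a_2 = 18497/17424, a_3 = 610993/574992.
c0 = a_0 = -17/12. Peel one level at a time: if S = 1 + c*γ/S' with S'(0) = 1, then c is the γ-coefficient of S and S' = c*γ/(S - 1).
S_1 = c0/f = 1 + (1691/1122)*γ + (950707/314721)*γ^2 + ...; c1 = 1691/1122.
S_2 = c1*γ/(S_1 - 1) = 1 + (-1901414/948651)*γ + (-1039961299/4151966412)*γ^2 + ...; c2 = -1901414/948651.
S_3 = c2*γ/(S_2 - 1) = 1 + (-17679342083/141472807256)*γ + ...; c3 = -17679342083/141472807256.

The regular C-fraction coefficients are [-17/12, 1691/1122, -1901414/948651, -17679342083/141472807256].
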